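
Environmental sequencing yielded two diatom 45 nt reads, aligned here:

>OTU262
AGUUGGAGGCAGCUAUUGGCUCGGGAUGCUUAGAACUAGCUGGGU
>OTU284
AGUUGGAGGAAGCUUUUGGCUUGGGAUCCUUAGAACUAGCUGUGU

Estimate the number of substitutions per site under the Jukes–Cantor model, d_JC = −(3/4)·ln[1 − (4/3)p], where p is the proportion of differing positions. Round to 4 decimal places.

Differing sites — 10:C/A; 15:A/U; 22:C/U; 28:G/C; 43:G/U.
p = 5/45 = 0.111111.
d = −0.75 · ln(1 − (4/3)·0.111111) = −0.75 · ln(0.851852) = −0.75 · (-0.160342) = 0.1203.

0.1203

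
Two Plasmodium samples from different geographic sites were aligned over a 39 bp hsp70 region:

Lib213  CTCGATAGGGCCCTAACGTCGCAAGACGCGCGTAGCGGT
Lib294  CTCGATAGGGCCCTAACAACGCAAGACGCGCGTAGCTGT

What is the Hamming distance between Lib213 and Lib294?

The sequences differ at positions 18 (G/A), 19 (T/A), 37 (G/T).
That gives 3 mismatches out of 39 aligned sites, so the Hamming distance is 3.

3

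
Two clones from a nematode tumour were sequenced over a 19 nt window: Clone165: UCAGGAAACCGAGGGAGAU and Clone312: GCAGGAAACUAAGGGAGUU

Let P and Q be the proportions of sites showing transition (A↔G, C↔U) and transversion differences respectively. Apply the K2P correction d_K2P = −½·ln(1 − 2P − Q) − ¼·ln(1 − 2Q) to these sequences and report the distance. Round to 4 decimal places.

Mismatches occur at site 1 (U→G, transversion), site 10 (C→U, transition), site 11 (G→A, transition), site 18 (A→U, transversion).
Of the 4 differences, 2 transitions and 2 transversions over 19 sites: P = 2/19 = 0.105263, Q = 2/19 = 0.105263.
d = −0.5·ln(0.684211) − 0.25·ln(0.789474) = −0.5·(-0.379489) − 0.25·(-0.236388) = 0.2488.

0.2488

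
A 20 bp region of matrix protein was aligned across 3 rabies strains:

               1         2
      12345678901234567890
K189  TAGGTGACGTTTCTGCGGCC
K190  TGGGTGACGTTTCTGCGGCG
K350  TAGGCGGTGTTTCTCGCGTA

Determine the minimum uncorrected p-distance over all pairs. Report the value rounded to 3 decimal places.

Pairwise Hamming distances:
  K189 vs K190: 2
  K189 vs K350: 8
  K190 vs K350: 9
The smallest is 2 mismatches, between K189 and K190; p = 2/20 = 0.100.

0.100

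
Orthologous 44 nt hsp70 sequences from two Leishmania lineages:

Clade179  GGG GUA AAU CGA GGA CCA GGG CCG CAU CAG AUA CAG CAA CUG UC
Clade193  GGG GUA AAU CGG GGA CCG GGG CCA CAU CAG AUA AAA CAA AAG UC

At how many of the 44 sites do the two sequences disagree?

Differing sites — 12:A/G; 18:A/G; 24:G/A; 34:C/A; 36:G/A; 40:C/A; 41:U/A.
That gives 7 mismatches out of 44 aligned sites, so the Hamming distance is 7.

7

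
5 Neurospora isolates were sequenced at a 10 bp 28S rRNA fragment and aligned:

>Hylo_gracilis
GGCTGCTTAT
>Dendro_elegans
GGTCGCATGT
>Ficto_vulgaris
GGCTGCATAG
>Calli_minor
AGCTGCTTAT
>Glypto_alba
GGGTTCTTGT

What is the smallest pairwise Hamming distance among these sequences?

Pairwise Hamming distances:
  Hylo_gracilis vs Dendro_elegans: 4
  Hylo_gracilis vs Ficto_vulgaris: 2
  Hylo_gracilis vs Calli_minor: 1
  Hylo_gracilis vs Glypto_alba: 3
  Dendro_elegans vs Ficto_vulgaris: 4
  Dendro_elegans vs Calli_minor: 5
  Dendro_elegans vs Glypto_alba: 4
  Ficto_vulgaris vs Calli_minor: 3
  Ficto_vulgaris vs Glypto_alba: 5
  Calli_minor vs Glypto_alba: 4
The smallest is 1, between Hylo_gracilis and Calli_minor.

1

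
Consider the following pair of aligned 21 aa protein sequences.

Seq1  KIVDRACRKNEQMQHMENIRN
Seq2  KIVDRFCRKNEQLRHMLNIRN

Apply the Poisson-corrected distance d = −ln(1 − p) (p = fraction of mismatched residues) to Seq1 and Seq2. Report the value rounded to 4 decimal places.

Differing sites — 6:A/F; 13:M/L; 14:Q/R; 17:E/L.
p = 4/21 = 0.190476.
d = −ln(1 − 0.190476) = −ln(0.809524) = 0.2113.

0.2113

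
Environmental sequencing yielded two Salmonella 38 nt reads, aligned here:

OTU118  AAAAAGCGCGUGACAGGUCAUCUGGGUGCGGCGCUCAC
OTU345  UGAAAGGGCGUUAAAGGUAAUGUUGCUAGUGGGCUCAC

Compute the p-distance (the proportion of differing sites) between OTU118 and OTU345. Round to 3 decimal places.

Mismatches occur at site 1 (A/U), site 2 (A/G), site 7 (C/G), site 12 (G/U), site 14 (C/A), site 19 (C/A), site 22 (C/G), site 24 (G/U), site 26 (G/C), site 28 (G/A), site 29 (C/G), site 30 (G/U), site 32 (C/G).
There are 13 differences over 38 sites, so p = 13/38 = 0.342.

0.342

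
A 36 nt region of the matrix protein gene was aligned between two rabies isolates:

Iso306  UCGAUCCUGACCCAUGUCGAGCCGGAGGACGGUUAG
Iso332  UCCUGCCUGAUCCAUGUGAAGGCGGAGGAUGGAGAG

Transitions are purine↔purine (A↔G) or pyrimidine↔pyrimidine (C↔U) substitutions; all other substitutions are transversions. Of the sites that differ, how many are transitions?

Differing sites — 3:G/C (Tv); 4:A/U (Tv); 5:U/G (Tv); 11:C/U (Ti); 18:C/G (Tv); 19:G/A (Ti); 22:C/G (Tv); 30:C/U (Ti); 33:U/A (Tv); 34:U/G (Tv).
Of the 10 differences, 3 transitions and 7 transversions, so the answer is 3.

3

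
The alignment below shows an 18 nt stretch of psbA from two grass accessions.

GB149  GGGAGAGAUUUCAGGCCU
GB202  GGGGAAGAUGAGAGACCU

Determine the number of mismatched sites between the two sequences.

6

Differing sites — 4:A/G; 5:G/A; 10:U/G; 11:U/A; 12:C/G; 15:G/A.
That gives 6 mismatches out of 18 aligned sites, so the Hamming distance is 6.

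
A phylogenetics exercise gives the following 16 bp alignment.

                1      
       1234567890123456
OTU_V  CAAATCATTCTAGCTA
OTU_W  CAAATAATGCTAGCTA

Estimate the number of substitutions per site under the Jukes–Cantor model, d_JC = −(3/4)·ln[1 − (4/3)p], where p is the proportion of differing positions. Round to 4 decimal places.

Differing sites — 6:C/A; 9:T/G.
p = 2/16 = 0.125000.
d = −0.75 · ln(1 − (4/3)·0.125000) = −0.75 · ln(0.833333) = −0.75 · (-0.182322) = 0.1367.

0.1367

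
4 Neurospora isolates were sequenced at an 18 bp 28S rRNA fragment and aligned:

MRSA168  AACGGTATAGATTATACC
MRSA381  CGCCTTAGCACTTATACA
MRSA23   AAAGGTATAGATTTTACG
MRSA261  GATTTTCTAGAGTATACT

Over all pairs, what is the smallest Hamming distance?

Pairwise Hamming distances:
  MRSA168 vs MRSA381: 9
  MRSA168 vs MRSA23: 3
  MRSA168 vs MRSA261: 7
  MRSA381 vs MRSA23: 11
  MRSA381 vs MRSA261: 11
  MRSA23 vs MRSA261: 8
The smallest is 3, between MRSA168 and MRSA23.

3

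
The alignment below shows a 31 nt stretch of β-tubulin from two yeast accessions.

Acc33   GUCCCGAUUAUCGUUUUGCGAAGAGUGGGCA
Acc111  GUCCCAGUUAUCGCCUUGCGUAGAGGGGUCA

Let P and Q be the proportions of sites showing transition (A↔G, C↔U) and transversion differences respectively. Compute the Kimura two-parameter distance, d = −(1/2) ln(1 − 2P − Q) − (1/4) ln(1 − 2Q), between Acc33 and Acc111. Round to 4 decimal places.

Differing sites — 6:G/A (Ti); 7:A/G (Ti); 14:U/C (Ti); 15:U/C (Ti); 21:A/U (Tv); 26:U/G (Tv); 29:G/U (Tv).
Of the 7 differences, 4 transitions and 3 transversions over 31 sites: P = 4/31 = 0.129032, Q = 3/31 = 0.096774.
d = −0.5·ln(0.645162) − 0.25·ln(0.806452) = −0.5·(-0.438254) − 0.25·(-0.215111) = 0.2729.

0.2729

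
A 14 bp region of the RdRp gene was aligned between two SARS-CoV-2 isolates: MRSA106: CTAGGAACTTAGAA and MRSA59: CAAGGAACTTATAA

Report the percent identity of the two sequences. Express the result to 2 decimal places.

The sequences differ at positions 2 (T/A), 12 (G/T).
12 of the 14 sites match, so the percent identity is 12/14 × 100 = 85.71%.

85.71%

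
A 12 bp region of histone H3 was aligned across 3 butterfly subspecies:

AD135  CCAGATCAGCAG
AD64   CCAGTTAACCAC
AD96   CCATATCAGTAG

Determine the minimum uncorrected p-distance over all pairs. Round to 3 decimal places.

Pairwise Hamming distances:
  AD135 vs AD64: 4
  AD135 vs AD96: 2
  AD64 vs AD96: 6
The smallest is 2 mismatches, between AD135 and AD96; p = 2/12 = 0.167.

0.167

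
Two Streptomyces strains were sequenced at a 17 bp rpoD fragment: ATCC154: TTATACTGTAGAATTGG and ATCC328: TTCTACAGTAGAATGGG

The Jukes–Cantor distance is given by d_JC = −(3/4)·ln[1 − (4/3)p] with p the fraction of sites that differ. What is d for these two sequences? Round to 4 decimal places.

Mismatches occur at site 3 (A/C), site 7 (T/A), site 15 (T/G).
p = 3/17 = 0.176471.
d = −0.75 · ln(1 − (4/3)·0.176471) = −0.75 · ln(0.764705) = −0.75 · (-0.268265) = 0.2012.

0.2012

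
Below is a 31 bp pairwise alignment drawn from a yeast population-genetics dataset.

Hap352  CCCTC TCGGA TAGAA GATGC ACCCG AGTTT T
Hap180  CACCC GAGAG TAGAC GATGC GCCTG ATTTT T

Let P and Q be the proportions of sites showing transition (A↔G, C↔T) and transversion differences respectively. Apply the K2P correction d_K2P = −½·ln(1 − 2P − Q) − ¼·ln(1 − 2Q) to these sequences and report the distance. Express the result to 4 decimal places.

0.4281

Differing sites — 2:C/A (Tv); 4:T/C (Ti); 6:T/G (Tv); 7:C/A (Tv); 9:G/A (Ti); 10:A/G (Ti); 15:A/C (Tv); 21:A/G (Ti); 24:C/T (Ti); 27:G/T (Tv).
Of the 10 differences, 5 transitions and 5 transversions over 31 sites: P = 5/31 = 0.161290, Q = 5/31 = 0.161290.
d = −0.5·ln(0.516130) − 0.25·ln(0.677420) = −0.5·(-0.661397) − 0.25·(-0.389464) = 0.4281.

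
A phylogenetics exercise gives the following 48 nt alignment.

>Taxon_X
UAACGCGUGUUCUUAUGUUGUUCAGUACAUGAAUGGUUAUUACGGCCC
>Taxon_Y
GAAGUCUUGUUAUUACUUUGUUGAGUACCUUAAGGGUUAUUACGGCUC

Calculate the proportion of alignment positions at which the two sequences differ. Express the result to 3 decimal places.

0.250

Mismatches occur at site 1 (U→G), site 4 (C→G), site 5 (G→U), site 7 (G→U), site 12 (C→A), site 16 (U→C), site 17 (G→U), site 23 (C→G), site 29 (A→C), site 31 (G→U), site 34 (U→G), site 47 (C→U).
There are 12 differences over 48 sites, so p = 12/48 = 0.250.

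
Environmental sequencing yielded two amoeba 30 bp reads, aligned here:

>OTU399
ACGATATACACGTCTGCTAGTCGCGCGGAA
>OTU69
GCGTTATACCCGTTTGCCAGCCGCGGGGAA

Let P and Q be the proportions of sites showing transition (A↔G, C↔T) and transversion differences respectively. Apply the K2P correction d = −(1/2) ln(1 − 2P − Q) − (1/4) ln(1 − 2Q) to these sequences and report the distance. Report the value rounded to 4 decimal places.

Differing sites — 1:A/G (Ti); 4:A/T (Tv); 10:A/C (Tv); 14:C/T (Ti); 18:T/C (Ti); 21:T/C (Ti); 26:C/G (Tv).
Of the 7 differences, 4 transitions and 3 transversions over 30 sites: P = 4/30 = 0.133333, Q = 3/30 = 0.100000.
d = −0.5·ln(0.633334) − 0.25·ln(0.800000) = −0.5·(-0.456757) − 0.25·(-0.223144) = 0.2842.

0.2842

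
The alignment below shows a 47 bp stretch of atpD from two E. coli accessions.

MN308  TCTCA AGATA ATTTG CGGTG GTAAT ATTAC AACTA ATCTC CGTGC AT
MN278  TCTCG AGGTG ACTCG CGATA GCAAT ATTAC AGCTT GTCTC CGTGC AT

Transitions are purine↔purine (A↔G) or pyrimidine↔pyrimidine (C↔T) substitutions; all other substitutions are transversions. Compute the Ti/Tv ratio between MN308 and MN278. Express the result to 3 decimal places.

The sequences differ at positions 5 (A/G, transition), 8 (A/G, transition), 10 (A/G, transition), 12 (T/C, transition), 14 (T/C, transition), 18 (G/A, transition), 20 (G/A, transition), 22 (T/C, transition), 32 (A/G, transition), 35 (A/T, transversion), 36 (A/G, transition).
Of the 11 differences, 10 transitions and 1 transversion, so Ti/Tv = 10/1 = 10.000.

10.000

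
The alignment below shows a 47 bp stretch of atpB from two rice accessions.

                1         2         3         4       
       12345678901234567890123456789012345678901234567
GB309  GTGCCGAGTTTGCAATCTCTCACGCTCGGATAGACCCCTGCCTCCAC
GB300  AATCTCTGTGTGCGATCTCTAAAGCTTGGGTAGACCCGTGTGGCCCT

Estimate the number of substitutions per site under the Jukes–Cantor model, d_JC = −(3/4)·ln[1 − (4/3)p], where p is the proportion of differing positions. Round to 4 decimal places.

The sequences differ at positions 1 (G/A), 2 (T/A), 3 (G/T), 5 (C/T), 6 (G/C), 7 (A/T), 10 (T/G), 14 (A/G), 21 (C/A), 23 (C/A), 27 (C/T), 30 (A/G), 38 (C/G), 41 (C/T), 42 (C/G), 43 (T/G), 46 (A/C), 47 (C/T).
p = 18/47 = 0.382979.
d = −0.75 · ln(1 − (4/3)·0.382979) = −0.75 · ln(0.489361) = −0.75 · (-0.714655) = 0.5360.

0.5360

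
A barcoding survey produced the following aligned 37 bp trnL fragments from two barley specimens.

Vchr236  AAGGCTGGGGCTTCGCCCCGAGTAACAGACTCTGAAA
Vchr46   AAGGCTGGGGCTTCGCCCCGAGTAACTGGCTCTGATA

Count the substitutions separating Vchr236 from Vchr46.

Differing sites — 27:A/T; 29:A/G; 36:A/T.
That gives 3 mismatches out of 37 aligned sites, so the Hamming distance is 3.

3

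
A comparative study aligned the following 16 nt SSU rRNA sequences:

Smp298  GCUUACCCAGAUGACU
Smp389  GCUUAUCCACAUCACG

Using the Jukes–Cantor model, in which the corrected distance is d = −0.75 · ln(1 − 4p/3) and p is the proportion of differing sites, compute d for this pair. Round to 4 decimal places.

The sequences differ at positions 6 (C/U), 10 (G/C), 13 (G/C), 16 (U/G).
p = 4/16 = 0.250000.
d = −0.75 · ln(1 − (4/3)·0.250000) = −0.75 · ln(0.666667) = −0.75 · (-0.405465) = 0.3041.

0.3041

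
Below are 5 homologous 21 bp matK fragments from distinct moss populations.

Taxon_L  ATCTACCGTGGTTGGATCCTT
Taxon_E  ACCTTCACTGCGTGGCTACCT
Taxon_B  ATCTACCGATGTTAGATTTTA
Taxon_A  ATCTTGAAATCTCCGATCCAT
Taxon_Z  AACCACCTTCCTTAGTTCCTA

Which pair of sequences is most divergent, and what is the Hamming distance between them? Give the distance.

14

Pairwise Hamming distances:
  Taxon_L vs Taxon_E: 9
  Taxon_L vs Taxon_B: 6
  Taxon_L vs Taxon_A: 10
  Taxon_L vs Taxon_Z: 8
  Taxon_E vs Taxon_B: 14
  Taxon_E vs Taxon_A: 11
  Taxon_E vs Taxon_Z: 12
  Taxon_B vs Taxon_A: 11
  Taxon_B vs Taxon_Z: 9
  Taxon_A vs Taxon_Z: 13
The largest is 14, between Taxon_E and Taxon_B.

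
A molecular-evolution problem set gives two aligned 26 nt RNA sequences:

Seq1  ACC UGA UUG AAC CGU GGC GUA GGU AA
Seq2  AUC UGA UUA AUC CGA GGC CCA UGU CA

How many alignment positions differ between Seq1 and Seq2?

8

The sequences differ at positions 2 (C/U), 9 (G/A), 11 (A/U), 15 (U/A), 19 (G/C), 20 (U/C), 22 (G/U), 25 (A/C).
That gives 8 mismatches out of 26 aligned sites, so the Hamming distance is 8.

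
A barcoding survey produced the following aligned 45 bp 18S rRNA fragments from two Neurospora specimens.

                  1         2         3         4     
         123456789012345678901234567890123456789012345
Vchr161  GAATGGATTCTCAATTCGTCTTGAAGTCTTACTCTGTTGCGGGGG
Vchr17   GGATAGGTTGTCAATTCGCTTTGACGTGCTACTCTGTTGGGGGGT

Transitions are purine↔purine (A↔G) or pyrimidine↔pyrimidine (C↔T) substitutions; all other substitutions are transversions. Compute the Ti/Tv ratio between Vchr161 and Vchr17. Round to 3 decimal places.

Mismatches occur at site 2 (A/G, transition), site 5 (G/A, transition), site 7 (A/G, transition), site 10 (C/G, transversion), site 19 (T/C, transition), site 20 (C/T, transition), site 25 (A/C, transversion), site 28 (C/G, transversion), site 29 (T/C, transition), site 40 (C/G, transversion), site 45 (G/T, transversion).
Of the 11 differences, 6 transitions and 5 transversions, so Ti/Tv = 6/5 = 1.200.

1.200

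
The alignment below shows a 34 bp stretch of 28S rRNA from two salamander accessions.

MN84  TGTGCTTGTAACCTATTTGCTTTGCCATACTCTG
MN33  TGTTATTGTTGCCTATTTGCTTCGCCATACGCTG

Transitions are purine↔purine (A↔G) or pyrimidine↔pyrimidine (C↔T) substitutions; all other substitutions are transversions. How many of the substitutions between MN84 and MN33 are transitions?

Mismatches occur at site 4 (G↔T, transversion), site 5 (C↔A, transversion), site 10 (A↔T, transversion), site 11 (A↔G, transition), site 23 (T↔C, transition), site 31 (T↔G, transversion).
Of the 6 differences, 2 transitions and 4 transversions, so the answer is 2.

2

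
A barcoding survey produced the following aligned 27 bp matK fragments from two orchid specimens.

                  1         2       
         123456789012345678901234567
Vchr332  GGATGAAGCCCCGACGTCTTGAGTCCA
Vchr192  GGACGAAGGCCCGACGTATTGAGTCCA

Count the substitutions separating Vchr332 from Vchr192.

3

The sequences differ at positions 4 (T/C), 9 (C/G), 18 (C/A).
That gives 3 mismatches out of 27 aligned sites, so the Hamming distance is 3.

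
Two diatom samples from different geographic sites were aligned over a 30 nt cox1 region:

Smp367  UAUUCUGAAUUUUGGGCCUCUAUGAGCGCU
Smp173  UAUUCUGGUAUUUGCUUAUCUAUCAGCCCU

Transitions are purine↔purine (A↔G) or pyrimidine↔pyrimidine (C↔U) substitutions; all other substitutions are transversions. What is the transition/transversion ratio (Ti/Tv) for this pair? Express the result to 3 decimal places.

The sequences differ at positions 8 (A/G, transition), 9 (A/U, transversion), 10 (U/A, transversion), 15 (G/C, transversion), 16 (G/U, transversion), 17 (C/U, transition), 18 (C/A, transversion), 24 (G/C, transversion), 28 (G/C, transversion).
Of the 9 differences, 2 transitions and 7 transversions, so Ti/Tv = 2/7 = 0.286.

0.286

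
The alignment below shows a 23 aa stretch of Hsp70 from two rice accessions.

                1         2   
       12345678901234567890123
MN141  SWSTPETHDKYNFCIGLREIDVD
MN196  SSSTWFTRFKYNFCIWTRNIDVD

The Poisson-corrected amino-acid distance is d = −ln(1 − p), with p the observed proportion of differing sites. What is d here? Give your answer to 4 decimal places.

0.4274

The sequences differ at positions 2 (W/S), 5 (P/W), 6 (E/F), 8 (H/R), 9 (D/F), 16 (G/W), 17 (L/T), 19 (E/N).
p = 8/23 = 0.347826.
d = −ln(1 − 0.347826) = −ln(0.652174) = 0.4274.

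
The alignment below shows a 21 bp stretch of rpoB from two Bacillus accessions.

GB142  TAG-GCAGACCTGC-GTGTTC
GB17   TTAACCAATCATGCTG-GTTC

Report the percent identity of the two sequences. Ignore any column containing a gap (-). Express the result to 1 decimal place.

66.7%

Excluding the 3 gap columns leaves 18 comparable sites.
Mismatches occur at site 2 (A↔T), site 3 (G↔A), site 5 (G↔C), site 8 (G↔A), site 9 (A↔T), site 11 (C↔A).
12 of the 18 comparable sites match, so the percent identity is 12/18 × 100 = 66.7%.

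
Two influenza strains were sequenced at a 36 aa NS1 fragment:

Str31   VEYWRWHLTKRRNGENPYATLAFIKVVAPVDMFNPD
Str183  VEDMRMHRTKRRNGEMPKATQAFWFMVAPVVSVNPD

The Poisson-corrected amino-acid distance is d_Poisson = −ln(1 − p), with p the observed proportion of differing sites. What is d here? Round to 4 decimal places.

The sequences differ at positions 3 (Y/D), 4 (W/M), 6 (W/M), 8 (L/R), 16 (N/M), 18 (Y/K), 21 (L/Q), 24 (I/W), 25 (K/F), 26 (V/M), 31 (D/V), 32 (M/S), 33 (F/V).
p = 13/36 = 0.361111.
d = −ln(1 − 0.361111) = −ln(0.638889) = 0.4480.

0.4480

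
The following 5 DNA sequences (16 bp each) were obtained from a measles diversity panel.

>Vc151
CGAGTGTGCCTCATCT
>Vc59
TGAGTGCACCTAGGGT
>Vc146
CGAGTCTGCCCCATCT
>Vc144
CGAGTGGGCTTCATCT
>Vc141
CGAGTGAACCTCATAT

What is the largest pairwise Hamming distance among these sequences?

Pairwise Hamming distances:
  Vc151 vs Vc59: 7
  Vc151 vs Vc146: 2
  Vc151 vs Vc144: 2
  Vc151 vs Vc141: 3
  Vc59 vs Vc146: 9
  Vc59 vs Vc144: 8
  Vc59 vs Vc141: 6
  Vc146 vs Vc144: 4
  Vc146 vs Vc141: 5
  Vc144 vs Vc141: 4
The largest is 9, between Vc59 and Vc146.

9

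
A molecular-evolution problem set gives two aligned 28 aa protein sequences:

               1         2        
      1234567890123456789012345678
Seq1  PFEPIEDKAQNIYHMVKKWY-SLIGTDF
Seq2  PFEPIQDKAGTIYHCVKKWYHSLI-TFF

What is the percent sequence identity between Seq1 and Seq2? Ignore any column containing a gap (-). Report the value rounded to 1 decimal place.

80.8%

Excluding the 2 gap columns leaves 26 comparable sites.
Differing sites — 6:E/Q; 10:Q/G; 11:N/T; 15:M/C; 27:D/F.
21 of the 26 comparable sites match, so the percent identity is 21/26 × 100 = 80.8%.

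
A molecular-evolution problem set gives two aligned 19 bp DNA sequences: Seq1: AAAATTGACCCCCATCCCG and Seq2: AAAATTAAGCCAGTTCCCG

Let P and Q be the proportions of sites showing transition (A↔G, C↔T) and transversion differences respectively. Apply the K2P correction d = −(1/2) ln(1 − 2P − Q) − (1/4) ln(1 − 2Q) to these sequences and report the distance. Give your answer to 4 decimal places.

0.3264

Differing sites — 7:G/A (Ti); 9:C/G (Tv); 12:C/A (Tv); 13:C/G (Tv); 14:A/T (Tv).
Of the 5 differences, 1 transition and 4 transversions over 19 sites: P = 1/19 = 0.052632, Q = 4/19 = 0.210526.
d = −0.5·ln(0.684210) − 0.25·ln(0.578948) = −0.5·(-0.379490) − 0.25·(-0.546543) = 0.3264.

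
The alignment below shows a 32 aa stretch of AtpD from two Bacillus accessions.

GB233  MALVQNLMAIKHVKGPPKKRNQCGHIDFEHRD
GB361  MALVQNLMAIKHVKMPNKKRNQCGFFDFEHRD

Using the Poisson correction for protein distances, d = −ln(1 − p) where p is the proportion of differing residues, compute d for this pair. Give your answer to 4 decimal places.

0.1335

Differing sites — 15:G/M; 17:P/N; 25:H/F; 26:I/F.
p = 4/32 = 0.125000.
d = −ln(1 − 0.125000) = −ln(0.875000) = 0.1335.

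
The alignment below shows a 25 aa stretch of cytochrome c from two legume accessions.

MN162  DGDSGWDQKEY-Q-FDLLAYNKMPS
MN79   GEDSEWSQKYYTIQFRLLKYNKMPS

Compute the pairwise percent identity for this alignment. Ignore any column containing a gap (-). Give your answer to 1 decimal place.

65.2%

Excluding the 2 gap columns leaves 23 comparable sites.
Differing sites — 1:D/G; 2:G/E; 5:G/E; 7:D/S; 10:E/Y; 13:Q/I; 16:D/R; 19:A/K.
15 of the 23 comparable sites match, so the percent identity is 15/23 × 100 = 65.2%.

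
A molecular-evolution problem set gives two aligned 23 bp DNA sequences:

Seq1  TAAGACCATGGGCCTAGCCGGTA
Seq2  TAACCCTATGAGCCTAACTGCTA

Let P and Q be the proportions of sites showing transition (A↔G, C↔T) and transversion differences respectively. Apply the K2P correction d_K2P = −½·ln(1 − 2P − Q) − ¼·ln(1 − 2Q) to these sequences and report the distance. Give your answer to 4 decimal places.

0.4009

Differing sites — 4:G/C (Tv); 5:A/C (Tv); 7:C/T (Ti); 11:G/A (Ti); 17:G/A (Ti); 19:C/T (Ti); 21:G/C (Tv).
Of the 7 differences, 4 transitions and 3 transversions over 23 sites: P = 4/23 = 0.173913, Q = 3/23 = 0.130435.
d = −0.5·ln(0.521739) − 0.25·ln(0.739130) = −0.5·(-0.650588) − 0.25·(-0.302281) = 0.4009.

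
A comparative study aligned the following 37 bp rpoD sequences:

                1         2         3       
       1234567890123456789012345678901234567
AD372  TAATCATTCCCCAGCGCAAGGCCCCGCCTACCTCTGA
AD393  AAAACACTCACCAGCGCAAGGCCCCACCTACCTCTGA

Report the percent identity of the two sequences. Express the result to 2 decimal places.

86.49%

Differing sites — 1:T/A; 4:T/A; 7:T/C; 10:C/A; 26:G/A.
32 of the 37 sites match, so the percent identity is 32/37 × 100 = 86.49%.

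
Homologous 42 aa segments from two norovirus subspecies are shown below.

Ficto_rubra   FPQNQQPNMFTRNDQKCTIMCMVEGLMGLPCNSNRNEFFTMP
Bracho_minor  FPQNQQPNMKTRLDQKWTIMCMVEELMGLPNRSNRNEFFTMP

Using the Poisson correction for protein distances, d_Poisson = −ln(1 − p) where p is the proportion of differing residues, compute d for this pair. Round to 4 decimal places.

0.1542

Mismatches occur at site 10 (F↔K), site 13 (N↔L), site 17 (C↔W), site 25 (G↔E), site 31 (C↔N), site 32 (N↔R).
p = 6/42 = 0.142857.
d = −ln(1 − 0.142857) = −ln(0.857143) = 0.1542.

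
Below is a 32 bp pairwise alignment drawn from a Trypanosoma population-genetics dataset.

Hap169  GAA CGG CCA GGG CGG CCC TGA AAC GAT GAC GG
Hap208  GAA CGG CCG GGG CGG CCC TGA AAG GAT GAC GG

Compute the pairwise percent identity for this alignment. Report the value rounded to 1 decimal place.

The sequences differ at positions 9 (A/G), 24 (C/G).
30 of the 32 sites match, so the percent identity is 30/32 × 100 = 93.8%.

93.8%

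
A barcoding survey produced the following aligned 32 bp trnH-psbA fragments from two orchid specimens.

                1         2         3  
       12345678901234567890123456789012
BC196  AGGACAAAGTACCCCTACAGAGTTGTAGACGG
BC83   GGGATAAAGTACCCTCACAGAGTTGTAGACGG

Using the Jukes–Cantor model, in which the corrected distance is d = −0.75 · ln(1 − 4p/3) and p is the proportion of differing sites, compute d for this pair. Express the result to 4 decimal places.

0.1367

The sequences differ at positions 1 (A/G), 5 (C/T), 15 (C/T), 16 (T/C).
p = 4/32 = 0.125000.
d = −0.75 · ln(1 − (4/3)·0.125000) = −0.75 · ln(0.833333) = −0.75 · (-0.182322) = 0.1367.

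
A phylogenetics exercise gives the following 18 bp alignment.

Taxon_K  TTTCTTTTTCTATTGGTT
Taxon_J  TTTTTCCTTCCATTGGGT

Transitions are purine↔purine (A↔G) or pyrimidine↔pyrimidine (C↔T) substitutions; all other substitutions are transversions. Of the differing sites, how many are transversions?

Mismatches occur at site 4 (C/T, transition), site 6 (T/C, transition), site 7 (T/C, transition), site 11 (T/C, transition), site 17 (T/G, transversion).
Of the 5 differences, 4 transitions and 1 transversion, so the answer is 1.

1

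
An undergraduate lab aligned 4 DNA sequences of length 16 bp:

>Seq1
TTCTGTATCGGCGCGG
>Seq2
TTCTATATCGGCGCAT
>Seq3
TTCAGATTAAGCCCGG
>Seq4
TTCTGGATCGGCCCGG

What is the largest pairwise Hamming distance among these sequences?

9

Pairwise Hamming distances:
  Seq1 vs Seq2: 3
  Seq1 vs Seq3: 6
  Seq1 vs Seq4: 2
  Seq2 vs Seq3: 9
  Seq2 vs Seq4: 5
  Seq3 vs Seq4: 5
The largest is 9, between Seq2 and Seq3.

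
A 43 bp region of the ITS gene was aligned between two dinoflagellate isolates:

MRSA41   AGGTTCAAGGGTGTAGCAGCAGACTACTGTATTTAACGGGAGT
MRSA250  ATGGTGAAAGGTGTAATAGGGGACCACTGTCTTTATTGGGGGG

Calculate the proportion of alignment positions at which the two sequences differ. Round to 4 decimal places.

0.3256

Mismatches occur at site 2 (G/T), site 4 (T/G), site 6 (C/G), site 9 (G/A), site 16 (G/A), site 17 (C/T), site 20 (C/G), site 21 (A/G), site 25 (T/C), site 31 (A/C), site 36 (A/T), site 37 (C/T), site 41 (A/G), site 43 (T/G).
There are 14 differences over 43 sites, so p = 14/43 = 0.3256.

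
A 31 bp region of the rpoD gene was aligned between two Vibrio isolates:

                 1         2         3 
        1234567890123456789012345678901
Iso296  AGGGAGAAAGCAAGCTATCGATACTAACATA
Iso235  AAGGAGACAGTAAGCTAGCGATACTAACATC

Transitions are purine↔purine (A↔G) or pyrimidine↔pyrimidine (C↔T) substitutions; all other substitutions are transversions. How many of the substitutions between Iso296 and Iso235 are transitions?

2

Mismatches occur at site 2 (G↔A, transition), site 8 (A↔C, transversion), site 11 (C↔T, transition), site 18 (T↔G, transversion), site 31 (A↔C, transversion).
Of the 5 differences, 2 transitions and 3 transversions, so the answer is 2.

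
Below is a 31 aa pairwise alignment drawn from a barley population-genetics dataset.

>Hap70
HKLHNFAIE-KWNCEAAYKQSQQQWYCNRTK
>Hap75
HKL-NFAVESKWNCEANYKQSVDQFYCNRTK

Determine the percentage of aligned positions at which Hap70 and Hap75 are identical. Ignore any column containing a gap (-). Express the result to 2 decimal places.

82.76%

Excluding the 2 gap columns leaves 29 comparable sites.
Differing sites — 8:I/V; 17:A/N; 22:Q/V; 23:Q/D; 25:W/F.
24 of the 29 comparable sites match, so the percent identity is 24/29 × 100 = 82.76%.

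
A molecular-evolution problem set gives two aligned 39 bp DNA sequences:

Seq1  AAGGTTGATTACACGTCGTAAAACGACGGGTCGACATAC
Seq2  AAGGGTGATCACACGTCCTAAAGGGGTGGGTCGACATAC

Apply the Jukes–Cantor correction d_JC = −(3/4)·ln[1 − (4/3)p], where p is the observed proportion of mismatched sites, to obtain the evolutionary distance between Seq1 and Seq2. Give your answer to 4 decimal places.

The sequences differ at positions 5 (T/G), 10 (T/C), 18 (G/C), 23 (A/G), 24 (C/G), 26 (A/G), 27 (C/T).
p = 7/39 = 0.179487.
d = −0.75 · ln(1 − (4/3)·0.179487) = −0.75 · ln(0.760684) = −0.75 · (-0.273537) = 0.2052.

0.2052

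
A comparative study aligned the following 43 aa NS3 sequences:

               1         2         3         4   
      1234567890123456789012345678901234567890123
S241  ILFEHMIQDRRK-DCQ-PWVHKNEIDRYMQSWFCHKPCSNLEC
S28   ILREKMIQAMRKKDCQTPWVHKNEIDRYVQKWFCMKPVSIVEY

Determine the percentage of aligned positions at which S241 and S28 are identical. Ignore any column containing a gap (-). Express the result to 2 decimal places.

Excluding the 2 gap columns leaves 41 comparable sites.
Mismatches occur at site 3 (F/R), site 5 (H/K), site 9 (D/A), site 10 (R/M), site 29 (M/V), site 31 (S/K), site 35 (H/M), site 38 (C/V), site 40 (N/I), site 41 (L/V), site 43 (C/Y).
30 of the 41 comparable sites match, so the percent identity is 30/41 × 100 = 73.17%.

73.17%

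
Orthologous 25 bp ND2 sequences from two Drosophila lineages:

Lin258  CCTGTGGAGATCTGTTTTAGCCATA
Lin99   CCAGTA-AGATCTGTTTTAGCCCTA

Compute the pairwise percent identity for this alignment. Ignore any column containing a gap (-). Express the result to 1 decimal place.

87.5%

Excluding the 1 gap column leaves 24 comparable sites.
The sequences differ at positions 3 (T/A), 6 (G/A), 23 (A/C).
21 of the 24 comparable sites match, so the percent identity is 21/24 × 100 = 87.5%.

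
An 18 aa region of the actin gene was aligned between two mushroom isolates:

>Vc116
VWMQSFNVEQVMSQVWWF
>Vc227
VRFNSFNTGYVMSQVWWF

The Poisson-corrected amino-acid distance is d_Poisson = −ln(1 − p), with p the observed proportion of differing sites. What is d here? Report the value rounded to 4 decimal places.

Mismatches occur at site 2 (W→R), site 3 (M→F), site 4 (Q→N), site 8 (V→T), site 9 (E→G), site 10 (Q→Y).
p = 6/18 = 0.333333.
d = −ln(1 − 0.333333) = −ln(0.666667) = 0.4055.

0.4055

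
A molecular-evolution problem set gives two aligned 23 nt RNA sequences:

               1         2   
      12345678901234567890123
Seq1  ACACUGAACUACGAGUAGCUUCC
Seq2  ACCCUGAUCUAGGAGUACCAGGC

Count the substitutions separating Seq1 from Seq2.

7

The sequences differ at positions 3 (A/C), 8 (A/U), 12 (C/G), 18 (G/C), 20 (U/A), 21 (U/G), 22 (C/G).
That gives 7 mismatches out of 23 aligned sites, so the Hamming distance is 7.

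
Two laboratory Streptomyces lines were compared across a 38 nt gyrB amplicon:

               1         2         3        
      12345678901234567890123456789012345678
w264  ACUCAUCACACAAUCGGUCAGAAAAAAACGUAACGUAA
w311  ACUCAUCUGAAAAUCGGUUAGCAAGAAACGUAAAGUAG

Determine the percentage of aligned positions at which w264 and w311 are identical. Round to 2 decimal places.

Mismatches occur at site 8 (A/U), site 9 (C/G), site 11 (C/A), site 19 (C/U), site 22 (A/C), site 25 (A/G), site 34 (C/A), site 38 (A/G).
30 of the 38 sites match, so the percent identity is 30/38 × 100 = 78.95%.

78.95%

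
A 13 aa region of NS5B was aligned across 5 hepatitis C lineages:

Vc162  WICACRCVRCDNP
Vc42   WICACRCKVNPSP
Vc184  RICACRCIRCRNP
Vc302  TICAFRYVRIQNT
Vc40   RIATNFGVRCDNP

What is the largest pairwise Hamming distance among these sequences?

11

Pairwise Hamming distances:
  Vc162 vs Vc42: 5
  Vc162 vs Vc184: 3
  Vc162 vs Vc302: 6
  Vc162 vs Vc40: 6
  Vc42 vs Vc184: 6
  Vc42 vs Vc302: 9
  Vc42 vs Vc40: 11
  Vc184 vs Vc302: 7
  Vc184 vs Vc40: 7
  Vc302 vs Vc40: 9
The largest is 11, between Vc42 and Vc40.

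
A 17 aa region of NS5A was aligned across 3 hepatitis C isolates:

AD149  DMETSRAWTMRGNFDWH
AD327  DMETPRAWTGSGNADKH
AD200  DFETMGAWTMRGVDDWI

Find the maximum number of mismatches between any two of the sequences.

9

Pairwise Hamming distances:
  AD149 vs AD327: 5
  AD149 vs AD200: 6
  AD327 vs AD200: 9
The largest is 9, between AD327 and AD200.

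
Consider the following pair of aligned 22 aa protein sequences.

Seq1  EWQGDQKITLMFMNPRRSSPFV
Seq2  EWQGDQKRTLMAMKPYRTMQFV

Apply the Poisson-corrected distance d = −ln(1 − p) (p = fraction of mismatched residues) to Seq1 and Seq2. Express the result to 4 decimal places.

0.3830

Differing sites — 8:I/R; 12:F/A; 14:N/K; 16:R/Y; 18:S/T; 19:S/M; 20:P/Q.
p = 7/22 = 0.318182.
d = −ln(1 − 0.318182) = −ln(0.681818) = 0.3830.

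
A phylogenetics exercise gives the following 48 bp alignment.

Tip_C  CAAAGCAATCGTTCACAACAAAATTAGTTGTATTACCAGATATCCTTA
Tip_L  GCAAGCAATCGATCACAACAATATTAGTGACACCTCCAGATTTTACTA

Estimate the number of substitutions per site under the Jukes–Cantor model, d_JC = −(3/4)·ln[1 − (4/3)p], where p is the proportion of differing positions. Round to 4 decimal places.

0.3694

Differing sites — 1:C/G; 2:A/C; 12:T/A; 22:A/T; 29:T/G; 30:G/A; 31:T/C; 33:T/C; 34:T/C; 35:A/T; 42:A/T; 44:C/T; 45:C/A; 46:T/C.
p = 14/48 = 0.291667.
d = −0.75 · ln(1 − (4/3)·0.291667) = −0.75 · ln(0.611111) = −0.75 · (-0.492477) = 0.3694.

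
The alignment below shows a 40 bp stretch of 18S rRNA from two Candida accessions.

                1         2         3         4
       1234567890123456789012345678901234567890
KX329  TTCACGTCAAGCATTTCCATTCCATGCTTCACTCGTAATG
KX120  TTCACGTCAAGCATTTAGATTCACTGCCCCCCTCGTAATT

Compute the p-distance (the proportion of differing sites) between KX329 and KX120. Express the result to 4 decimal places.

0.2000

The sequences differ at positions 17 (C/A), 18 (C/G), 23 (C/A), 24 (A/C), 28 (T/C), 29 (T/C), 31 (A/C), 40 (G/T).
There are 8 differences over 40 sites, so p = 8/40 = 0.2000.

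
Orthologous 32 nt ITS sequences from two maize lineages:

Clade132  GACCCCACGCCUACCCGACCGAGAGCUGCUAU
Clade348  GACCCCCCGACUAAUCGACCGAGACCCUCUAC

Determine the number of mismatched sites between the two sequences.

Mismatches occur at site 7 (A/C), site 10 (C/A), site 14 (C/A), site 15 (C/U), site 25 (G/C), site 27 (U/C), site 28 (G/U), site 32 (U/C).
That gives 8 mismatches out of 32 aligned sites, so the Hamming distance is 8.

8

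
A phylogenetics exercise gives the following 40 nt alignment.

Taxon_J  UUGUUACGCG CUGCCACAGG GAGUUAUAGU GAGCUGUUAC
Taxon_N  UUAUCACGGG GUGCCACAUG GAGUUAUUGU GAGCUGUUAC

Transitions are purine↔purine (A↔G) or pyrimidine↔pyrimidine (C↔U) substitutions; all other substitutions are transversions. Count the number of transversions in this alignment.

4

Differing sites — 3:G/A (Ti); 5:U/C (Ti); 9:C/G (Tv); 11:C/G (Tv); 19:G/U (Tv); 28:A/U (Tv).
Of the 6 differences, 2 transitions and 4 transversions, so the answer is 4.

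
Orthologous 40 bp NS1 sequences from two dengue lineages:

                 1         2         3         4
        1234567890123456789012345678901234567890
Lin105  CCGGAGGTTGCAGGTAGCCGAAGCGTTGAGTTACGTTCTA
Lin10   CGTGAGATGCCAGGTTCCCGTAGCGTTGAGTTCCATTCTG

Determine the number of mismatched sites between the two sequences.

Mismatches occur at site 2 (C/G), site 3 (G/T), site 7 (G/A), site 9 (T/G), site 10 (G/C), site 16 (A/T), site 17 (G/C), site 21 (A/T), site 33 (A/C), site 35 (G/A), site 40 (A/G).
That gives 11 mismatches out of 40 aligned sites, so the Hamming distance is 11.

11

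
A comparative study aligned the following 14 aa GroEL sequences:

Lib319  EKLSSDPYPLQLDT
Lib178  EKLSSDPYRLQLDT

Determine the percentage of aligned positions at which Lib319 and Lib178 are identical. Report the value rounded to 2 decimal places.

92.86%

Differing sites — 9:P/R.
13 of the 14 sites match, so the percent identity is 13/14 × 100 = 92.86%.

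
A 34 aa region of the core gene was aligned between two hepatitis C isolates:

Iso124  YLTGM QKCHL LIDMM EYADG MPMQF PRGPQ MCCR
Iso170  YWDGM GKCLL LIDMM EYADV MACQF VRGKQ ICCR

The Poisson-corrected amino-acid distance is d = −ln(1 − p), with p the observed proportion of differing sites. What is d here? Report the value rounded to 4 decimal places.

The sequences differ at positions 2 (L/W), 3 (T/D), 6 (Q/G), 9 (H/L), 20 (G/V), 22 (P/A), 23 (M/C), 26 (P/V), 29 (P/K), 31 (M/I).
p = 10/34 = 0.294118.
d = −ln(1 − 0.294118) = −ln(0.705882) = 0.3483.

0.3483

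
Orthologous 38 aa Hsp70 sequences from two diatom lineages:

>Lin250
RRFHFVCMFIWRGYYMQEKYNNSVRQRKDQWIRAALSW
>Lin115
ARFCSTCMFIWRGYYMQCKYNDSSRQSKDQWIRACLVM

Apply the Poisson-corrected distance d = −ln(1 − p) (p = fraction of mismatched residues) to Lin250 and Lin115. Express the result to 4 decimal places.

0.3417

Mismatches occur at site 1 (R/A), site 4 (H/C), site 5 (F/S), site 6 (V/T), site 18 (E/C), site 22 (N/D), site 24 (V/S), site 27 (R/S), site 35 (A/C), site 37 (S/V), site 38 (W/M).
p = 11/38 = 0.289474.
d = −ln(1 − 0.289474) = −ln(0.710526) = 0.3417.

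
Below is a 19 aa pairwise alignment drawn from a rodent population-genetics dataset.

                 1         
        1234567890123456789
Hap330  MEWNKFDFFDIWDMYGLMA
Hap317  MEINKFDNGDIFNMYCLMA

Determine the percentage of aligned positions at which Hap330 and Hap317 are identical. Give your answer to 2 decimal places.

68.42%

The sequences differ at positions 3 (W/I), 8 (F/N), 9 (F/G), 12 (W/F), 13 (D/N), 16 (G/C).
13 of the 19 sites match, so the percent identity is 13/19 × 100 = 68.42%.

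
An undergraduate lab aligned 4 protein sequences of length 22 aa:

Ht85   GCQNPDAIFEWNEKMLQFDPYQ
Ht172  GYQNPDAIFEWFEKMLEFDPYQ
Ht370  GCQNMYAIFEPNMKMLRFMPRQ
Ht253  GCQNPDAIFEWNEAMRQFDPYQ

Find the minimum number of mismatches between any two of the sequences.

Pairwise Hamming distances:
  Ht85 vs Ht172: 3
  Ht85 vs Ht370: 7
  Ht85 vs Ht253: 2
  Ht172 vs Ht370: 9
  Ht172 vs Ht253: 5
  Ht370 vs Ht253: 9
The smallest is 2, between Ht85 and Ht253.

2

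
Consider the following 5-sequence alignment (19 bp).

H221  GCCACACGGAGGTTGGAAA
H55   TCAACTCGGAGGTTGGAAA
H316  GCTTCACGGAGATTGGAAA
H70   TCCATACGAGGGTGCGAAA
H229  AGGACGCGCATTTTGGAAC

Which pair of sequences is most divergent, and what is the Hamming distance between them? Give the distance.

Pairwise Hamming distances:
  H221 vs H55: 3
  H221 vs H316: 3
  H221 vs H70: 6
  H221 vs H229: 8
  H55 vs H316: 5
  H55 vs H70: 7
  H55 vs H229: 8
  H316 vs H70: 9
  H316 vs H229: 9
  H70 vs H229: 12
The largest is 12, between H70 and H229.

12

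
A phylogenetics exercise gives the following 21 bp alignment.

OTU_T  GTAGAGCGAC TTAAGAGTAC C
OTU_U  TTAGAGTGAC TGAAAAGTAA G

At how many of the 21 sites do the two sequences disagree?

Differing sites — 1:G/T; 7:C/T; 12:T/G; 15:G/A; 20:C/A; 21:C/G.
That gives 6 mismatches out of 21 aligned sites, so the Hamming distance is 6.

6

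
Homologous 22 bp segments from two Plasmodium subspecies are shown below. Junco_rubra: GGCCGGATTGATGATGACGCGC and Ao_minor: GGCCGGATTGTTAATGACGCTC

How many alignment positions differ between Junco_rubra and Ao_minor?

3

The sequences differ at positions 11 (A/T), 13 (G/A), 21 (G/T).
That gives 3 mismatches out of 22 aligned sites, so the Hamming distance is 3.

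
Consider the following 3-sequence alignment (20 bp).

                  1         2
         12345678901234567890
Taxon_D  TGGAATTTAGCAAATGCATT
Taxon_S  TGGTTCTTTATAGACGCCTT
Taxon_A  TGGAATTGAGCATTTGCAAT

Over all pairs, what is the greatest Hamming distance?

Pairwise Hamming distances:
  Taxon_D vs Taxon_S: 9
  Taxon_D vs Taxon_A: 4
  Taxon_S vs Taxon_A: 12
The largest is 12, between Taxon_S and Taxon_A.

12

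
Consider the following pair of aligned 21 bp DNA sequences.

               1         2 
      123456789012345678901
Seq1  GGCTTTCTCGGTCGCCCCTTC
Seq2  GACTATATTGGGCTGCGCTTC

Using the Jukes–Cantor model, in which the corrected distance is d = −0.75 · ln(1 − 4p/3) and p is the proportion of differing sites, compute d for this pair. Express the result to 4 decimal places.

Mismatches occur at site 2 (G/A), site 5 (T/A), site 7 (C/A), site 9 (C/T), site 12 (T/G), site 14 (G/T), site 15 (C/G), site 17 (C/G).
p = 8/21 = 0.380952.
d = −0.75 · ln(1 − (4/3)·0.380952) = −0.75 · ln(0.492064) = −0.75 · (-0.709146) = 0.5319.

0.5319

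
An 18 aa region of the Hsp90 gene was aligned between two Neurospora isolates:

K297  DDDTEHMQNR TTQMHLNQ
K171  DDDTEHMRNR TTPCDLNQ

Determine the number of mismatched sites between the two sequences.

4

Differing sites — 8:Q/R; 13:Q/P; 14:M/C; 15:H/D.
That gives 4 mismatches out of 18 aligned sites, so the Hamming distance is 4.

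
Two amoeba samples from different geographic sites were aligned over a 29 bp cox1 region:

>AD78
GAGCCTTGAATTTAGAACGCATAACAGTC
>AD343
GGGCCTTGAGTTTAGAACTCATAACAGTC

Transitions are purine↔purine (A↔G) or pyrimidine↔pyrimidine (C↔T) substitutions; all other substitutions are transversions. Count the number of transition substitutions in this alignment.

The sequences differ at positions 2 (A/G, transition), 10 (A/G, transition), 19 (G/T, transversion).
Of the 3 differences, 2 transitions and 1 transversion, so the answer is 2.

2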